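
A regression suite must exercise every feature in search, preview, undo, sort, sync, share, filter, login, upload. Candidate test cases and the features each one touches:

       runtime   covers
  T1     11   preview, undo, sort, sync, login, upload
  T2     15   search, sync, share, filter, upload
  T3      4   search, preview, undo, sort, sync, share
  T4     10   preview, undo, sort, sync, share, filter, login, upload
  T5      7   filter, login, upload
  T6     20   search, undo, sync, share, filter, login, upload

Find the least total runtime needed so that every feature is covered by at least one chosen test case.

T3, T5 cover every feature at runtime 4 + 7 = 11.
Any cover uses at least 2 test cases; among all covering selections none totals below 11.

11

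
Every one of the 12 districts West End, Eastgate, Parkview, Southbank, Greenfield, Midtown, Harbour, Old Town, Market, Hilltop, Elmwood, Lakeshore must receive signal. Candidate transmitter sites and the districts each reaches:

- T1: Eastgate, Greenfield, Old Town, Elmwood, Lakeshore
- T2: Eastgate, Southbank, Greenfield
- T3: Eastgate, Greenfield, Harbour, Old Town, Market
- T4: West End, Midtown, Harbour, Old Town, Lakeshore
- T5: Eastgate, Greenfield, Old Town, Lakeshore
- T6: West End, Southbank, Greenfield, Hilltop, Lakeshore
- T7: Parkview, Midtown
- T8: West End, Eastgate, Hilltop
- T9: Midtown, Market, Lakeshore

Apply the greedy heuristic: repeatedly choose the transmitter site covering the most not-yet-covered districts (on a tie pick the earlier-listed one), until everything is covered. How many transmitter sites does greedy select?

5

Pick 1: T1 covers 5 new districts (Eastgate, Greenfield, Old Town, Elmwood, Lakeshore).
Pick 2: T4 covers 3 new districts (West End, Midtown, Harbour).
Pick 3: T6 covers 2 new districts (Southbank, Hilltop).
Pick 4: T3 covers 1 new districts (Market).
Pick 5: T7 covers 1 new districts (Parkview).
Greedy uses 5 transmitter sites. (The true minimum is 4.)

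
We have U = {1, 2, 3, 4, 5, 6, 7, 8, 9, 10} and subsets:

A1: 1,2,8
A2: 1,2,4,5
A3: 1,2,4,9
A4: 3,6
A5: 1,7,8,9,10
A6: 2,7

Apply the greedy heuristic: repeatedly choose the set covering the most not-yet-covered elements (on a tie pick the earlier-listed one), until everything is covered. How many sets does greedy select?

Pick 1: A5 covers 5 new elements (1, 7, 8, 9, 10).
Pick 2: A2 covers 3 new elements (2, 4, 5).
Pick 3: A4 covers 2 new elements (3, 6).
Greedy uses 3 sets.

3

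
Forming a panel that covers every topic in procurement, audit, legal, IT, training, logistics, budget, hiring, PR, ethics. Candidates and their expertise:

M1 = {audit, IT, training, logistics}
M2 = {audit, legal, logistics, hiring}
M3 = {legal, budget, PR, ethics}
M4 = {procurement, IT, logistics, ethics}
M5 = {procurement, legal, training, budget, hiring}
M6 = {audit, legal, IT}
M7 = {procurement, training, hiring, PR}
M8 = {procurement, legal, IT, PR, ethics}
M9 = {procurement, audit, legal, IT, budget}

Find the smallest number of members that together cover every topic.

M1, M3, M5 together cover {procurement, audit, legal, IT, training, logistics, budget, hiring, PR, ethics} — every topic.
No 2 of the 9 members cover everything (all 36 pairs fall short), so 3 is minimum.

3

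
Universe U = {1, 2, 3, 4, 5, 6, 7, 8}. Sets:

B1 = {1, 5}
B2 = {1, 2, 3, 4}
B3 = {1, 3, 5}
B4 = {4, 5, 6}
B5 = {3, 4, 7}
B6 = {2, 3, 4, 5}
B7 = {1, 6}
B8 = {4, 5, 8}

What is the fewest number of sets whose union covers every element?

B2, B4, B5, B8 together cover {1, 2, 3, 4, 5, 6, 7, 8} — every element.
No 3 of the 8 sets cover everything (all 56 triples fall short), so 4 is minimum.

4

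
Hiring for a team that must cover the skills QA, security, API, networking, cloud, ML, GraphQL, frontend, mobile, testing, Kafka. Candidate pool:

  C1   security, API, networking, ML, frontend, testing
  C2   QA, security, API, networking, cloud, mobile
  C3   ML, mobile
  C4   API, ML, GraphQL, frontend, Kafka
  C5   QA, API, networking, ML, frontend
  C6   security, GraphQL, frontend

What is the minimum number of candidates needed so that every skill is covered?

3

C1, C2, C4 together cover {QA, security, API, networking, cloud, ML, GraphQL, frontend, mobile, testing, Kafka} — every skill.
No 2 of the 6 candidates cover everything (all 15 pairs fall short), so 3 is minimum.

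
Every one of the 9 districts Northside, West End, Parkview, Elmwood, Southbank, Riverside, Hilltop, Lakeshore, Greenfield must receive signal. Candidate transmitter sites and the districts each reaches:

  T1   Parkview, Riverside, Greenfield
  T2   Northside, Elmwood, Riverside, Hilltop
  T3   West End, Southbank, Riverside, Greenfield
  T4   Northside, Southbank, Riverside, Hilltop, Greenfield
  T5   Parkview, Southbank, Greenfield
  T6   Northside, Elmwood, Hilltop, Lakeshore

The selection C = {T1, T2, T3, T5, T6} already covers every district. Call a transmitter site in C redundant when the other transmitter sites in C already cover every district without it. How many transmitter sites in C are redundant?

Drop T1: the rest still cover every district — redundant.
Drop T2: the rest still cover every district — redundant.
Drop T3: West End uncovered — not redundant.
Drop T5: the rest still cover every district — redundant.
Drop T6: Lakeshore uncovered — not redundant.
3 redundant: T1, T2, T5.

3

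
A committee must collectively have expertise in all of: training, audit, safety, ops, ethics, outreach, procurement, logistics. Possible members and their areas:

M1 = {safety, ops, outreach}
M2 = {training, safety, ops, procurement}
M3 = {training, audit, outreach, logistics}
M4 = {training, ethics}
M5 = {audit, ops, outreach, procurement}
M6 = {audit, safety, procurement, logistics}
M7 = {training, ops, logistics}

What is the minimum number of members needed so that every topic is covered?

M1, M4, M6 together cover {training, audit, safety, ops, ethics, outreach, procurement, logistics} — every topic.
No 2 of the 7 members cover everything (all 21 pairs fall short), so 3 is minimum.

3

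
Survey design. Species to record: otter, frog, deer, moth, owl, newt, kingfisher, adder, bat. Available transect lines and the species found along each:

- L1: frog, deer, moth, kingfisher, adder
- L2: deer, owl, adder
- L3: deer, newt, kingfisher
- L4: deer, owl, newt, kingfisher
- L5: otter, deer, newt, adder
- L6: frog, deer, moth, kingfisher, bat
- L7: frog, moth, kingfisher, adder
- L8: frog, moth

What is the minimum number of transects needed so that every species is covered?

L2, L5, L6 together cover {otter, frog, deer, moth, owl, newt, kingfisher, adder, bat} — every species.
No 2 of the 8 transects cover everything (all 28 pairs fall short), so 3 is minimum.
Greedy (largest uncovered first) would take L1, L4, L5, L6 — 4 transects — but 3 suffice.

3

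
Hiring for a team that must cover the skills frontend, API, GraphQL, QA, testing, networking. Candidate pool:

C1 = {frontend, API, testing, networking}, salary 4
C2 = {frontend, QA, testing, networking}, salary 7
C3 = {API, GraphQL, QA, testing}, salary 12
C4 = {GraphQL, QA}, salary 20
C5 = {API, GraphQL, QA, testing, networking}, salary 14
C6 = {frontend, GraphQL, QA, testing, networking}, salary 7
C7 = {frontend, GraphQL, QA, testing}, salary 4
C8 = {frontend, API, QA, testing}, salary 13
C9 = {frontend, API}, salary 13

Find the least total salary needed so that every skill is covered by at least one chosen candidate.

8

C1, C7 cover every skill at salary 4 + 4 = 8.
Any cover uses at least 2 candidates; among all covering selections none totals below 8.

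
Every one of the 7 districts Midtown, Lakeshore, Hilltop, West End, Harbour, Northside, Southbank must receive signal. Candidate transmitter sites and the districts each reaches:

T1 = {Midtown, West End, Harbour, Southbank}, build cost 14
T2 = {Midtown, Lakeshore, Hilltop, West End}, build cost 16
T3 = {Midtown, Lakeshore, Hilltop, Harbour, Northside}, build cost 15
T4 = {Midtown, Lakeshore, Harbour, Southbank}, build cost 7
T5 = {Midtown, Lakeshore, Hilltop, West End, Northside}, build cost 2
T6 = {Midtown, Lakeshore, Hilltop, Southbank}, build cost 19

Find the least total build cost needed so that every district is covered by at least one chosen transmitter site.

9

T4, T5 cover every district at build cost 7 + 2 = 9.
Any cover uses at least 2 transmitter sites; among all covering selections none totals below 9.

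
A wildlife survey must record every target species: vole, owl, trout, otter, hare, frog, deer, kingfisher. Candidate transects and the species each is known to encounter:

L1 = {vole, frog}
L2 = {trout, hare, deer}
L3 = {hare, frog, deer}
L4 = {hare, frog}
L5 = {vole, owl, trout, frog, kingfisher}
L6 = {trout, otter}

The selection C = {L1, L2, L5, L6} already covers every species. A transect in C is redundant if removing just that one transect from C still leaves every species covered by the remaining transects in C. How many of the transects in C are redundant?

Drop L1: the rest still cover every species — redundant.
Drop L2: hare, deer uncovered — not redundant.
Drop L5: owl, kingfisher uncovered — not redundant.
Drop L6: otter uncovered — not redundant.
1 redundant: L1.

1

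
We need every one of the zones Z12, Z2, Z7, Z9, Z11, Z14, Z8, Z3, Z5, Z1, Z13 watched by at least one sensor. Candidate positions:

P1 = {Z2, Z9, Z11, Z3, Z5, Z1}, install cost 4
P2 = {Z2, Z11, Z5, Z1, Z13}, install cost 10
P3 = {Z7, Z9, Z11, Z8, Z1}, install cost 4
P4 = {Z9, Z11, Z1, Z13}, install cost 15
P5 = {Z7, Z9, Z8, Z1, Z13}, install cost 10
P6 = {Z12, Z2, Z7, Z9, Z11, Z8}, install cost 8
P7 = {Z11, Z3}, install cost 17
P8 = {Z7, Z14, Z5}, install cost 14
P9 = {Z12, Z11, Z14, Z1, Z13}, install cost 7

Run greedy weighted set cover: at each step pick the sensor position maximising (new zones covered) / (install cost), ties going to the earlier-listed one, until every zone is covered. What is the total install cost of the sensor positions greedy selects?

15

Pick 1: P1 adds 6 new (Z2, Z9, Z11, Z3, Z5, Z1) at install cost 4 (ratio 6/4).
Pick 2: P3 adds 2 new (Z7, Z8) at install cost 4 (ratio 2/4).
Pick 3: P9 adds 3 new (Z12, Z14, Z13) at install cost 7 (ratio 3/7).
Greedy total install cost: 4 + 4 + 7 = 15.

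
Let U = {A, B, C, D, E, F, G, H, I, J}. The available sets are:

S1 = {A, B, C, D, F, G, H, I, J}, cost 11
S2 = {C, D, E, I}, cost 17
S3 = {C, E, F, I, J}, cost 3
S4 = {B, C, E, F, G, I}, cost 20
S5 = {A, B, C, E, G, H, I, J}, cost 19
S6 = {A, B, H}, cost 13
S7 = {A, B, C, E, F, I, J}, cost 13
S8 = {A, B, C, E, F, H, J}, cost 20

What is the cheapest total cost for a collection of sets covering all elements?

S1, S3 cover every element at cost 11 + 3 = 14.
Any cover uses at least 2 sets; among all covering selections none totals below 14.

14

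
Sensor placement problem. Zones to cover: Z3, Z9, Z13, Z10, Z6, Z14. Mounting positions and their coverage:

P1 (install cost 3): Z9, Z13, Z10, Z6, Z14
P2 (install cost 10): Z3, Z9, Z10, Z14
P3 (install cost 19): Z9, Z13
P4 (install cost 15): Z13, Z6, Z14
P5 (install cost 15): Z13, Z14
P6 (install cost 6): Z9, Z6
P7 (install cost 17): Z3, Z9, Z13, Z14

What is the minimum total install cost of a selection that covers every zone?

13

P1, P2 cover every zone at install cost 3 + 10 = 13.
Any cover uses at least 2 sensor positions; among all covering selections none totals below 13.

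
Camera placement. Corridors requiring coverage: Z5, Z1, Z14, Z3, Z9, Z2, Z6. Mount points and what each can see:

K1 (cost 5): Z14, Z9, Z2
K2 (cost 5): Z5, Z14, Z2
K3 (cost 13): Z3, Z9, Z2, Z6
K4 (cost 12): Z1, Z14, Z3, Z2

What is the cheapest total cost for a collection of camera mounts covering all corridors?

30

K2, K3, K4 cover every corridor at cost 5 + 13 + 12 = 30.
Any cover uses at least 3 camera mounts; among all covering selections none totals below 30.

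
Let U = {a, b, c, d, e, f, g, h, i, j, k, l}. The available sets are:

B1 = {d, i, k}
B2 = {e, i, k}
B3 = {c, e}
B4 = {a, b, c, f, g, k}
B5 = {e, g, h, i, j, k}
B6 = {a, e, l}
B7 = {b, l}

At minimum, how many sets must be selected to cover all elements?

B1, B4, B5, B6 together cover {a, b, c, d, e, f, g, h, i, j, k, l} — every element.
No 3 of the 7 sets cover everything (all 35 triples fall short), so 4 is minimum.

4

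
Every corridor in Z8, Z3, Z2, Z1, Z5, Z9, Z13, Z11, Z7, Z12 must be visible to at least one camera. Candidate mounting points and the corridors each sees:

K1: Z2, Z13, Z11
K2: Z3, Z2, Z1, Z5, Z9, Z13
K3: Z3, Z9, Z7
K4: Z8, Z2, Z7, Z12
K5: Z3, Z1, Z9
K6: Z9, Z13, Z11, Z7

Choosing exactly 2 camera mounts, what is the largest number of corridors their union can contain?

9

Choosing K2, K4 covers {Z8, Z3, Z2, Z1, Z5, Z9, Z13, Z7, Z12} — 9 corridors.
No choice of 2 camera mounts does better; here Z11 is left uncovered.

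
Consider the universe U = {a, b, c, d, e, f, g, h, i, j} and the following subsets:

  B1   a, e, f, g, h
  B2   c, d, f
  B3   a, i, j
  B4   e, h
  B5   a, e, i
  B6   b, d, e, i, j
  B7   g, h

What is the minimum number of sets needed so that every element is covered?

B1, B2, B6 together cover {a, b, c, d, e, f, g, h, i, j} — every element.
No 2 of the 7 sets cover everything (all 21 pairs fall short), so 3 is minimum.

3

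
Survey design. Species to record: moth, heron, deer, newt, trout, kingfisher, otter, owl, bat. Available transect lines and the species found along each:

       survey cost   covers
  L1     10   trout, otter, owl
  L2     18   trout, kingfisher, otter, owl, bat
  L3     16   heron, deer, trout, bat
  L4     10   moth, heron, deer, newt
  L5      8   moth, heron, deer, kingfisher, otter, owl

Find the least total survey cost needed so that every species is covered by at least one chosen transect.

L2, L4 cover every species at survey cost 18 + 10 = 28.
Any cover uses at least 2 transects; among all covering selections none totals below 28.
Greedy by coverage-per-survey cost would pick L5, L3, L4 for 34 — worse than the optimum 28.

28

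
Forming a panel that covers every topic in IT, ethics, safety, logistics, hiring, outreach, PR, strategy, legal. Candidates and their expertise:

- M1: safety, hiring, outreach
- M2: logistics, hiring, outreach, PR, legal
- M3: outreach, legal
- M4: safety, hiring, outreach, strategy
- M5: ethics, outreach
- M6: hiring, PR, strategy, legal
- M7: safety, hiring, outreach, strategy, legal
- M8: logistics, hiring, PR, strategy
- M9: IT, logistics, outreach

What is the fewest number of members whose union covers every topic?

4

M1, M5, M6, M9 together cover {IT, ethics, safety, logistics, hiring, outreach, PR, strategy, legal} — every topic.
No 3 of the 9 members cover everything (all 84 triples fall short), so 4 is minimum.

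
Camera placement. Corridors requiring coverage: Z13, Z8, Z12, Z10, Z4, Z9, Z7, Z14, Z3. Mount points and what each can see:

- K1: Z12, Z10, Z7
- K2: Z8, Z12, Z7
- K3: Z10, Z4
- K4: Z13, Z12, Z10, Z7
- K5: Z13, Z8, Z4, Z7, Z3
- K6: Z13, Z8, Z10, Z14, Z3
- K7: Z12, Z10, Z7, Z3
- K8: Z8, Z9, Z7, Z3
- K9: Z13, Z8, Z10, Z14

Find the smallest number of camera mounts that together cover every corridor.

4

K1, K3, K6, K8 together cover {Z13, Z8, Z12, Z10, Z4, Z9, Z7, Z14, Z3} — every corridor.
No 3 of the 9 camera mounts cover everything (all 84 triples fall short), so 4 is minimum.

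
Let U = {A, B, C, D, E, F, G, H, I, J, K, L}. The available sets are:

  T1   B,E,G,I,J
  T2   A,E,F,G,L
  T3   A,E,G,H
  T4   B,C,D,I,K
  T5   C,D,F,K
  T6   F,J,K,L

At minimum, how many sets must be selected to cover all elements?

T3, T4, T6 together cover {A, B, C, D, E, F, G, H, I, J, K, L} — every element.
No 2 of the 6 sets cover everything (all 15 pairs fall short), so 3 is minimum.

3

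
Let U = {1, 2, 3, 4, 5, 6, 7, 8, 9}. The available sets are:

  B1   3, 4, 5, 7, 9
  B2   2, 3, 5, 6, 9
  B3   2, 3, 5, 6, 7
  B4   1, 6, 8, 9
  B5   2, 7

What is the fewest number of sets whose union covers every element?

3

B1, B2, B4 together cover {1, 2, 3, 4, 5, 6, 7, 8, 9} — every element.
No 2 of the 5 sets cover everything (all 10 pairs fall short), so 3 is minimum.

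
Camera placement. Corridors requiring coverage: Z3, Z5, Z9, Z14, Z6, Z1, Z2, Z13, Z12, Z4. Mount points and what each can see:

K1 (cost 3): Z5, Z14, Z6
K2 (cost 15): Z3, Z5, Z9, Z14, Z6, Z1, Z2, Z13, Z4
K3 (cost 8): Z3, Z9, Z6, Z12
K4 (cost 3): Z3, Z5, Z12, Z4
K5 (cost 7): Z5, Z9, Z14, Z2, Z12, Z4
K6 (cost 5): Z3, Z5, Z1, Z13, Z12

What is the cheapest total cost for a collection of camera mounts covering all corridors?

K1, K5, K6 cover every corridor at cost 3 + 7 + 5 = 15.
Any cover uses at least 2 camera mounts; among all covering selections none totals below 15.

15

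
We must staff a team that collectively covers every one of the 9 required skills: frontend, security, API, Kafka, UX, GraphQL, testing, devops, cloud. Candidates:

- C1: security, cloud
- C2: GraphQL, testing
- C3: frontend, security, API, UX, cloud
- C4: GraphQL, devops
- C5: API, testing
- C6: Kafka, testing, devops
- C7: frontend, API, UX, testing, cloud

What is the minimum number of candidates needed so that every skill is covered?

C2, C3, C6 together cover {frontend, security, API, Kafka, UX, GraphQL, testing, devops, cloud} — every skill.
No 2 of the 7 candidates cover everything (all 21 pairs fall short), so 3 is minimum.

3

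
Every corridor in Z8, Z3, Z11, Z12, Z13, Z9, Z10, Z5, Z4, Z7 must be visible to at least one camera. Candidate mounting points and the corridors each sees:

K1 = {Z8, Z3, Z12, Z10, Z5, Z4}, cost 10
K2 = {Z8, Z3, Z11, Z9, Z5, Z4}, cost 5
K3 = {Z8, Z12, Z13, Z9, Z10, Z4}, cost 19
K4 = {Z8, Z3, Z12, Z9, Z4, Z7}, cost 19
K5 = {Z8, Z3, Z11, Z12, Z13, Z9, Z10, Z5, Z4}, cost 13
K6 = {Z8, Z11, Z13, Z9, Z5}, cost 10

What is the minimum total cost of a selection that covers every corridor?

K4, K5 cover every corridor at cost 19 + 13 = 32.
Any cover uses at least 2 camera mounts; among all covering selections none totals below 32.
Greedy by coverage-per-cost would pick K2, K5, K4 for 37 — worse than the optimum 32.

32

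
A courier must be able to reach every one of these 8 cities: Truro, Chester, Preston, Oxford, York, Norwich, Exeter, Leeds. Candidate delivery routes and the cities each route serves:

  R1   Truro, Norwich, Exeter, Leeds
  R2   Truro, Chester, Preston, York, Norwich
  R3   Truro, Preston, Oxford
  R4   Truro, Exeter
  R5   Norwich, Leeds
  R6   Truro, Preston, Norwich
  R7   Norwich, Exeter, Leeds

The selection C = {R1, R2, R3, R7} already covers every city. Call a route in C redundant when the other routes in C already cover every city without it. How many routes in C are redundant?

2

Drop R1: the rest still cover every city — redundant.
Drop R2: Chester, York uncovered — not redundant.
Drop R3: Oxford uncovered — not redundant.
Drop R7: the rest still cover every city — redundant.
2 redundant: R1, R7.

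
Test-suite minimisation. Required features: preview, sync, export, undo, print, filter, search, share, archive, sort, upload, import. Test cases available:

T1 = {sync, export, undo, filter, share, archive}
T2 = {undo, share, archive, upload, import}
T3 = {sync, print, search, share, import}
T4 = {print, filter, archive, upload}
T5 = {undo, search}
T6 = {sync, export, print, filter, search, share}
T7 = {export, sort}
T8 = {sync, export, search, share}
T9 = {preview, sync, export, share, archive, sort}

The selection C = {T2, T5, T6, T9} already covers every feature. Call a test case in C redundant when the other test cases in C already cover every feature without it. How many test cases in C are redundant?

Drop T2: upload, import uncovered — not redundant.
Drop T5: the rest still cover every feature — redundant.
Drop T6: print, filter uncovered — not redundant.
Drop T9: preview, sort uncovered — not redundant.
1 redundant: T5.

1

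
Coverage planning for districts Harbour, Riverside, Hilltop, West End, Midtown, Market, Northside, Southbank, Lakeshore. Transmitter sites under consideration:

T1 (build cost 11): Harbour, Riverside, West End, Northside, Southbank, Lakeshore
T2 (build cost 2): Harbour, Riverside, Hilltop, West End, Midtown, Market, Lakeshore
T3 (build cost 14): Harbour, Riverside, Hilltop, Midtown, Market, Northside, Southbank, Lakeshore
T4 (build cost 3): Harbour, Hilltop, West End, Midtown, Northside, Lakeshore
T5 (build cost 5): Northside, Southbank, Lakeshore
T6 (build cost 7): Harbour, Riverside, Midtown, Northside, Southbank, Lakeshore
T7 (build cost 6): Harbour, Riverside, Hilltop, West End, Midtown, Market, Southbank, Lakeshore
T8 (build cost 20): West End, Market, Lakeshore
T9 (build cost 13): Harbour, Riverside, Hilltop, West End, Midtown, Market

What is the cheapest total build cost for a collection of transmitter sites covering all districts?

7

T2, T5 cover every district at build cost 2 + 5 = 7.
Any cover uses at least 2 transmitter sites; among all covering selections none totals below 7.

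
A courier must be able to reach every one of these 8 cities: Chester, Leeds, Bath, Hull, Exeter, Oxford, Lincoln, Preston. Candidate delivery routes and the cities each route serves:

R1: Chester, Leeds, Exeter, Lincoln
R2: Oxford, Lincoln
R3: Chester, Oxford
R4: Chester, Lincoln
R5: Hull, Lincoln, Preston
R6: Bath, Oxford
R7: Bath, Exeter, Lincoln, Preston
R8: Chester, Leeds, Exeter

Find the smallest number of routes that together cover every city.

R1, R5, R6 together cover {Chester, Leeds, Bath, Hull, Exeter, Oxford, Lincoln, Preston} — every city.
No 2 of the 8 routes cover everything (all 28 pairs fall short), so 3 is minimum.

3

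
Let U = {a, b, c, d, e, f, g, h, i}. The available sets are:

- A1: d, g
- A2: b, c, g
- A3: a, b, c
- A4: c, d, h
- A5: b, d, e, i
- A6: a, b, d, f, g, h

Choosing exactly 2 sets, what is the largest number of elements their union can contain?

8

Choosing A5, A6 covers {a, b, d, e, f, g, h, i} — 8 elements.
No choice of 2 sets does better; here c is left uncovered.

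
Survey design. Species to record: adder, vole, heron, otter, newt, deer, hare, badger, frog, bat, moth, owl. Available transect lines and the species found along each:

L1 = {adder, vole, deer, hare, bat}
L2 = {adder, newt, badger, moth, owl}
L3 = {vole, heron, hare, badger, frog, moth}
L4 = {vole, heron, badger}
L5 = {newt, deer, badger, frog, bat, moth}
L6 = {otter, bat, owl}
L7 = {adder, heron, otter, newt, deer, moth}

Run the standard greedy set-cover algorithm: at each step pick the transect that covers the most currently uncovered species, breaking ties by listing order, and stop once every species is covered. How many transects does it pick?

Pick 1: L3 covers 6 new species (vole, heron, hare, badger, frog, moth).
Pick 2: L7 covers 4 new species (adder, otter, newt, deer).
Pick 3: L6 covers 2 new species (bat, owl).
Greedy uses 3 transects.

3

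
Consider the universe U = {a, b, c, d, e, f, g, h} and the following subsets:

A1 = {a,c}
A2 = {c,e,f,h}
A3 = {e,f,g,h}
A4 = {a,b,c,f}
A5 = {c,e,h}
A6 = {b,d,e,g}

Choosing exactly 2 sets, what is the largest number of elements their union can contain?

7

Choosing A2, A6 covers {b, c, d, e, f, g, h} — 7 elements.
No choice of 2 sets does better; here a is left uncovered.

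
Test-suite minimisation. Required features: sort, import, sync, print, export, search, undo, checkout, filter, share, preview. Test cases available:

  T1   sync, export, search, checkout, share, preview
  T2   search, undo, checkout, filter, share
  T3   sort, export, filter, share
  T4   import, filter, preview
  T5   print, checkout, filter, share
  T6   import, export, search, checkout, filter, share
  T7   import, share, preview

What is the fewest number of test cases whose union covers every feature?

T1, T2, T3, T4, T5 together cover {sort, import, sync, print, export, search, undo, checkout, filter, share, preview} — every feature.
No 4 of the 7 test cases cover everything (all 35 size-4 selections fall short), so 5 is minimum.

5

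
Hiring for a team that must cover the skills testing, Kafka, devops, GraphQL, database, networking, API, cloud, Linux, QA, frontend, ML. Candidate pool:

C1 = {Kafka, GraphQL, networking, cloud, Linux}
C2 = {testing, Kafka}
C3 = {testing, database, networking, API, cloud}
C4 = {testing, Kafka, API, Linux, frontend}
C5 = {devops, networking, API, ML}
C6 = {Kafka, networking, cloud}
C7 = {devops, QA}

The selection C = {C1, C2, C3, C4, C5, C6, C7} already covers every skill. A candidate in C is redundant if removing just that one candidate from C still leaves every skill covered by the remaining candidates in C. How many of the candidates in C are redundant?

2

Drop C1: GraphQL uncovered — not redundant.
Drop C2: the rest still cover every skill — redundant.
Drop C3: database uncovered — not redundant.
Drop C4: frontend uncovered — not redundant.
Drop C5: ML uncovered — not redundant.
Drop C6: the rest still cover every skill — redundant.
Drop C7: QA uncovered — not redundant.
2 redundant: C2, C6.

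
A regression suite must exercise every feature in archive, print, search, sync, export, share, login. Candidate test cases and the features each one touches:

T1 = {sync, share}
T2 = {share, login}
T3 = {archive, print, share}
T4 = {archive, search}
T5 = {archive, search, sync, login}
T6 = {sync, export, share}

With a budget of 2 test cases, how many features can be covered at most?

6

Choosing T3, T5 covers {archive, print, search, sync, share, login} — 6 features.
No choice of 2 test cases does better; here export is left uncovered.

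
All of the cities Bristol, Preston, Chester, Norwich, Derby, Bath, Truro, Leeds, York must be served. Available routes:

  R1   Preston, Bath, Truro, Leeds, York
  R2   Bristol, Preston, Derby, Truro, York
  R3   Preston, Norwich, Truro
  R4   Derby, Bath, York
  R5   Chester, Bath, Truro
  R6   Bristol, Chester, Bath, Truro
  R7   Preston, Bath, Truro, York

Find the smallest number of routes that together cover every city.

R1, R2, R3, R5 together cover {Bristol, Preston, Chester, Norwich, Derby, Bath, Truro, Leeds, York} — every city.
No 3 of the 7 routes cover everything (all 35 triples fall short), so 4 is minimum.

4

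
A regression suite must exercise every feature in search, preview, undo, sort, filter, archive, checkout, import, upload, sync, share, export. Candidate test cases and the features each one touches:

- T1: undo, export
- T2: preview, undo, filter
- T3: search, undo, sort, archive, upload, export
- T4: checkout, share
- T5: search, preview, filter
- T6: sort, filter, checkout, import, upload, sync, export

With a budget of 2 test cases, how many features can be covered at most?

10

Choosing T3, T6 covers {search, undo, sort, filter, archive, checkout, import, upload, sync, export} — 10 features.
No choice of 2 test cases does better; here preview, share are left uncovered.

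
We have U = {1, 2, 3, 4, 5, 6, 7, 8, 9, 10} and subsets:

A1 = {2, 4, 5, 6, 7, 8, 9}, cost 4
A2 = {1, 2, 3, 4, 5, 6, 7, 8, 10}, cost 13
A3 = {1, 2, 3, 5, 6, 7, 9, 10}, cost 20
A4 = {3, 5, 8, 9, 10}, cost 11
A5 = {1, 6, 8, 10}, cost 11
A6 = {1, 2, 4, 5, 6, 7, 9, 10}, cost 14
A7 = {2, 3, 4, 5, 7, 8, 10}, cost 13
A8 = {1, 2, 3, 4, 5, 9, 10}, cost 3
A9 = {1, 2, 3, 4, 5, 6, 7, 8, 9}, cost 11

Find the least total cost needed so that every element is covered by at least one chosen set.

A1, A8 cover every element at cost 4 + 3 = 7.
Any cover uses at least 2 sets; among all covering selections none totals below 7.

7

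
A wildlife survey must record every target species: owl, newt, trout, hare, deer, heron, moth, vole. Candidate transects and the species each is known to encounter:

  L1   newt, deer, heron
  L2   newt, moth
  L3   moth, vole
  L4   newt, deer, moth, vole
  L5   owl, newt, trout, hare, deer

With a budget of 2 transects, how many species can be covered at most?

Choosing L3, L5 covers {owl, newt, trout, hare, deer, moth, vole} — 7 species.
No choice of 2 transects does better; here heron is left uncovered.

7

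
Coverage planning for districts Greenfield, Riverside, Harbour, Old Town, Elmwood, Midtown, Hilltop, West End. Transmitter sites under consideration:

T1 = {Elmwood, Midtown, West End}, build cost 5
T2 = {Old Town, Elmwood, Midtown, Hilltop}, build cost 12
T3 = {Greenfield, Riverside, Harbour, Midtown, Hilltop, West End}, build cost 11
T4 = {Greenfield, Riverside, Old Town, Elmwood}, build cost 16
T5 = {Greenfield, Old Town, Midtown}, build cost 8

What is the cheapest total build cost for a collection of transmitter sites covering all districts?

T2, T3 cover every district at build cost 12 + 11 = 23.
Any cover uses at least 2 transmitter sites; among all covering selections none totals below 23.
Greedy by coverage-per-build cost would pick T1, T3, T5 for 24 — worse than the optimum 23.

23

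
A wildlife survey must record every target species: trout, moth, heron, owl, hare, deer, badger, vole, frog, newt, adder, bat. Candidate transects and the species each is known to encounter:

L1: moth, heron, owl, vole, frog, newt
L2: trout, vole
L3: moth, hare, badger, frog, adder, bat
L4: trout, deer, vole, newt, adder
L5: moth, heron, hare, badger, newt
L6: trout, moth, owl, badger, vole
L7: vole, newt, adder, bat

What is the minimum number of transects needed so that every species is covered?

3

L1, L3, L4 together cover {trout, moth, heron, owl, hare, deer, badger, vole, frog, newt, adder, bat} — every species.
No 2 of the 7 transects cover everything (all 21 pairs fall short), so 3 is minimum.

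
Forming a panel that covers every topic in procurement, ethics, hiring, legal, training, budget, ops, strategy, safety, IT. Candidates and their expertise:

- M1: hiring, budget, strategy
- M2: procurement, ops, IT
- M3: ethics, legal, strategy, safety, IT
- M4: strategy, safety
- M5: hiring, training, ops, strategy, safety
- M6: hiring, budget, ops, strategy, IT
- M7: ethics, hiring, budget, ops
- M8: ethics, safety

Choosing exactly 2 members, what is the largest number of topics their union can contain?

Choosing M3, M5 covers {ethics, hiring, legal, training, ops, strategy, safety, IT} — 8 topics.
No choice of 2 members does better; here procurement, budget are left uncovered.

8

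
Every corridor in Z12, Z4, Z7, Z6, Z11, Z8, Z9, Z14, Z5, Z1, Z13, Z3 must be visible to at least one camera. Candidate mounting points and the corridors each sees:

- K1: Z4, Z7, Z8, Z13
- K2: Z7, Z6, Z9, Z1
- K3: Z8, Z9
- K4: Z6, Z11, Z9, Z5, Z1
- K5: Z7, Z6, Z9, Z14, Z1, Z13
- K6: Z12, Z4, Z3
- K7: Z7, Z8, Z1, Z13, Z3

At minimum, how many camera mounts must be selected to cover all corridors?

K1, K4, K5, K6 together cover {Z12, Z4, Z7, Z6, Z11, Z8, Z9, Z14, Z5, Z1, Z13, Z3} — every corridor.
No 3 of the 7 camera mounts cover everything (all 35 triples fall short), so 4 is minimum.

4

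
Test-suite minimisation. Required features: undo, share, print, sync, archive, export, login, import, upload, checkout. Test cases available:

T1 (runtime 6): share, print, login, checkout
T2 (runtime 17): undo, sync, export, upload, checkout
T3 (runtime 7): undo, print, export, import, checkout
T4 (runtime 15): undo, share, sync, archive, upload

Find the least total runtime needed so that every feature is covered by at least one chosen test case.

T1, T3, T4 cover every feature at runtime 6 + 7 + 15 = 28.
Any cover uses at least 3 test cases; among all covering selections none totals below 28.

28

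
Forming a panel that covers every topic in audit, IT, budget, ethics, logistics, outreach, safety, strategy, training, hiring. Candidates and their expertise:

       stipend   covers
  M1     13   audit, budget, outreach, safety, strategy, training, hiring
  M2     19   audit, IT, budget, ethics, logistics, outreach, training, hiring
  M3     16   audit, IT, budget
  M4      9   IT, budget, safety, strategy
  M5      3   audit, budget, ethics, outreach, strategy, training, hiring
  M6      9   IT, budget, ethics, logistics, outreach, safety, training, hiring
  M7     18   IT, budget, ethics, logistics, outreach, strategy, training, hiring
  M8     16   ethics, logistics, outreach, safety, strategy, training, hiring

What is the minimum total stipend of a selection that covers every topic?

12

M5, M6 cover every topic at stipend 3 + 9 = 12.
Any cover uses at least 2 members; among all covering selections none totals below 12.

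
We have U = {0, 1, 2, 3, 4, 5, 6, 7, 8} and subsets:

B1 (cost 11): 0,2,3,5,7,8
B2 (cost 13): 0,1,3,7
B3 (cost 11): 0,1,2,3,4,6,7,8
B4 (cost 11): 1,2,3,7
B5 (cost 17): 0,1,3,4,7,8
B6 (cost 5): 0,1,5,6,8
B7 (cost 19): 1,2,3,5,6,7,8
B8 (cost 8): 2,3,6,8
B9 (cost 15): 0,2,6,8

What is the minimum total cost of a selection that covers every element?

B3, B6 cover every element at cost 11 + 5 = 16.
Any cover uses at least 2 sets; among all covering selections none totals below 16.

16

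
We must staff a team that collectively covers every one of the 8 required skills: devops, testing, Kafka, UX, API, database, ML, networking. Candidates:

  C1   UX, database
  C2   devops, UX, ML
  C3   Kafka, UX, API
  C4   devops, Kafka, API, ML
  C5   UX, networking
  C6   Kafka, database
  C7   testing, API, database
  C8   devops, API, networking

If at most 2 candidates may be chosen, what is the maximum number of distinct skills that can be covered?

Choosing C1, C4 covers {devops, Kafka, UX, API, database, ML} — 6 skills.
No choice of 2 candidates does better; here testing, networking are left uncovered.

6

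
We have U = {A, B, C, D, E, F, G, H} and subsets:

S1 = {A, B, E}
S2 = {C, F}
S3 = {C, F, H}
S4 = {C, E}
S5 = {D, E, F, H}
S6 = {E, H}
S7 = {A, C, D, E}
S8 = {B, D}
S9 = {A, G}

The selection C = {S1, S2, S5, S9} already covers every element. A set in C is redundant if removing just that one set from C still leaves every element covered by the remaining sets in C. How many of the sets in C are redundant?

Drop S1: B uncovered — not redundant.
Drop S2: C uncovered — not redundant.
Drop S5: D, H uncovered — not redundant.
Drop S9: G uncovered — not redundant.
None of the sets in C is redundant.

0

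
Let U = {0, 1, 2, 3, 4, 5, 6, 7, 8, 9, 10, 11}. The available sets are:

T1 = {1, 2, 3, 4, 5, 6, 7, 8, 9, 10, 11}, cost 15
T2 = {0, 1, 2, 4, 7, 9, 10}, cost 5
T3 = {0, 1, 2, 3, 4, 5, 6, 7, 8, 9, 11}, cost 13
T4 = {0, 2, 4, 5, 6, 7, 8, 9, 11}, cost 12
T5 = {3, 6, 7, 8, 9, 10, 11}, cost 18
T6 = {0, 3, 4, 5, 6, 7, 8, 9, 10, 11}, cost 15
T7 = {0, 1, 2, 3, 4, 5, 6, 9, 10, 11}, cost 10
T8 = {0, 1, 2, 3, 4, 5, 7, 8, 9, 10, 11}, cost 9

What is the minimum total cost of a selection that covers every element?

T2, T3 cover every element at cost 5 + 13 = 18.
Any cover uses at least 2 sets; among all covering selections none totals below 18.
Greedy by coverage-per-cost would pick T2, T8, T7 for 24 — worse than the optimum 18.

18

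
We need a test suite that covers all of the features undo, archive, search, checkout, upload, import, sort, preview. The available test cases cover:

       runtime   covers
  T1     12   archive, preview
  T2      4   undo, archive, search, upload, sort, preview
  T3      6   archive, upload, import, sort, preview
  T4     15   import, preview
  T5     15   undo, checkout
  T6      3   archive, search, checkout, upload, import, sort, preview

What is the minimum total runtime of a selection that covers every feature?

7

T2, T6 cover every feature at runtime 4 + 3 = 7.
Any cover uses at least 2 test cases; among all covering selections none totals below 7.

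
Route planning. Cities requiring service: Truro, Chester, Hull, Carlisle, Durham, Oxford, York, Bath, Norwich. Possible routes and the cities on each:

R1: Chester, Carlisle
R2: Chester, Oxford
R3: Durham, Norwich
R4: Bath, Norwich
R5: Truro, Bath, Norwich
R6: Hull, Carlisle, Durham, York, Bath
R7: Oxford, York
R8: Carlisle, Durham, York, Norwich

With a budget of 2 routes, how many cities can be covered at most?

7

Choosing R2, R6 covers {Chester, Hull, Carlisle, Durham, Oxford, York, Bath} — 7 cities.
No choice of 2 routes does better; here Truro, Norwich are left uncovered.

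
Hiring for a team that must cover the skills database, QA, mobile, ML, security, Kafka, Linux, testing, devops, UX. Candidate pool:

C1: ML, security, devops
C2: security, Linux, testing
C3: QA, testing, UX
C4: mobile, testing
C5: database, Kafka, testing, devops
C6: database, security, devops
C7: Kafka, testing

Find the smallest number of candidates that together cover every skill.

C1, C2, C3, C4, C5 together cover {database, QA, mobile, ML, security, Kafka, Linux, testing, devops, UX} — every skill.
No 4 of the 7 candidates cover everything (all 35 size-4 selections fall short), so 5 is minimum.

5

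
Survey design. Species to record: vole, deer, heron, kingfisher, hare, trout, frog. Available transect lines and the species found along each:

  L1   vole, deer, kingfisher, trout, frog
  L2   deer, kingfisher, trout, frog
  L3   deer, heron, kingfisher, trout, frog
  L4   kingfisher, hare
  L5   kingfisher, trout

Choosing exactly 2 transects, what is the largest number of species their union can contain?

6

Choosing L1, L3 covers {vole, deer, heron, kingfisher, trout, frog} — 6 species.
No choice of 2 transects does better; here hare is left uncovered.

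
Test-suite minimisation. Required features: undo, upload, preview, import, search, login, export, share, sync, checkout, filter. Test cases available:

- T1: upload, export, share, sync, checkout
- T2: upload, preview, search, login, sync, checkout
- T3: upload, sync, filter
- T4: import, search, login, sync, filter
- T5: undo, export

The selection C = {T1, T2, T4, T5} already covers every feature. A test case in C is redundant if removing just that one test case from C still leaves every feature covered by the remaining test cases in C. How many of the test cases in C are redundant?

Drop T1: share uncovered — not redundant.
Drop T2: preview uncovered — not redundant.
Drop T4: import, filter uncovered — not redundant.
Drop T5: undo uncovered — not redundant.
None of the test cases in C is redundant.

0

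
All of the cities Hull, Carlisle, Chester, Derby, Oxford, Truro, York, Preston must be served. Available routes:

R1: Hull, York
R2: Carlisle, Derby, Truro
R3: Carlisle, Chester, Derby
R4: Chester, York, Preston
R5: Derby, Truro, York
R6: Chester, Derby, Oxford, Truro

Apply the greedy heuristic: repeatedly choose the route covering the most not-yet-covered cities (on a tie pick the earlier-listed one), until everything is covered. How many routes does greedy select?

4

Pick 1: R6 covers 4 new cities (Chester, Derby, Oxford, Truro).
Pick 2: R1 covers 2 new cities (Hull, York).
Pick 3: R2 covers 1 new cities (Carlisle).
Pick 4: R4 covers 1 new cities (Preston).
Greedy uses 4 routes.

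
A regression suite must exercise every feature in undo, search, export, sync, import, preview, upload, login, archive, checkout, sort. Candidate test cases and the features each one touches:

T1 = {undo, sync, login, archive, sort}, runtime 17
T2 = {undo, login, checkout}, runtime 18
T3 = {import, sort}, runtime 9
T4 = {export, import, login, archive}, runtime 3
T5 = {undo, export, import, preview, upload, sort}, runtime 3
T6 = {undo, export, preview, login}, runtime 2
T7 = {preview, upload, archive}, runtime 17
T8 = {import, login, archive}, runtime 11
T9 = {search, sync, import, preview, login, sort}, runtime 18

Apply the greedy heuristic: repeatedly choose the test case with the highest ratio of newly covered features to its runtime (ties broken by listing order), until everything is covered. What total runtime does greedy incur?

42

Pick 1: T5 adds 6 new (undo, export, import, preview, upload, sort) at runtime 3 (ratio 6/3).
Pick 2: T4 adds 2 new (login, archive) at runtime 3 (ratio 2/3).
Pick 3: T9 adds 2 new (search, sync) at runtime 18 (ratio 2/18).
Pick 4: T2 adds 1 new (checkout) at runtime 18 (ratio 1/18).
Greedy total runtime: 3 + 3 + 18 + 18 = 42.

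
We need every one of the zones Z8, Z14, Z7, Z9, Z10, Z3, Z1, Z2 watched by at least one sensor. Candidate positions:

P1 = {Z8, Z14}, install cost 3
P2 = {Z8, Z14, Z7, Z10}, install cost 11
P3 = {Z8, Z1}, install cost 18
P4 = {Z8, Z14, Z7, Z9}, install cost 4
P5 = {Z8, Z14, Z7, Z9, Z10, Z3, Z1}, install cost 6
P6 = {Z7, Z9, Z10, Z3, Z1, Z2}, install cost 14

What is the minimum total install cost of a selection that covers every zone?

P1, P6 cover every zone at install cost 3 + 14 = 17.
Any cover uses at least 2 sensor positions; among all covering selections none totals below 17.
Greedy by coverage-per-install cost would pick P5, P6 for 20 — worse than the optimum 17.

17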